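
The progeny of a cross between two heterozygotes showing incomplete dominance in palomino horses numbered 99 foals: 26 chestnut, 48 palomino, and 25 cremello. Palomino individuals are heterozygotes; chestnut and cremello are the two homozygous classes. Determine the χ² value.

With incomplete dominance, a heterozygote × heterozygote cross gives a 1:2:1 phenotypic ratio.
Under the 1:2:1 hypothesis (Σ ratio = 4, N = 99):
  chestnut: 99 × 1/4 = 24.75
  palomino: 99 × 2/4 = 49.5
  cremello: 99 × 1/4 = 24.75
χ² = Σ (O − E)² / E
  chestnut: (26 − 24.75)² / 24.75 = 0.0631
  palomino: (48 − 49.5)² / 49.5 = 0.0455
  cremello: (25 − 24.75)² / 24.75 = 0.0025
χ² = 0.0631 + 0.0455 + 0.0025 = 0.1111 ≈ 0.111

0.111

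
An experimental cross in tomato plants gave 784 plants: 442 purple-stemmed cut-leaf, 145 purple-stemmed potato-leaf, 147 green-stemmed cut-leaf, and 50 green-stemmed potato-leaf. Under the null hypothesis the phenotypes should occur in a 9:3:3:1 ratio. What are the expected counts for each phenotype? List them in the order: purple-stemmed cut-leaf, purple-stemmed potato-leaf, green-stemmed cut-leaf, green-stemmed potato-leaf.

441, 147, 147, 49

Under the 9:3:3:1 hypothesis (Σ ratio = 16, N = 784):
  purple-stemmed cut-leaf: 784 × 9/16 = 441
  purple-stemmed potato-leaf: 784 × 3/16 = 147
  green-stemmed cut-leaf: 784 × 3/16 = 147
  green-stemmed potato-leaf: 784 × 1/16 = 49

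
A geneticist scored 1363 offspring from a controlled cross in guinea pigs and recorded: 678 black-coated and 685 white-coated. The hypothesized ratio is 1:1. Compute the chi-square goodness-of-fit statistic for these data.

0.036

Under the 1:1 hypothesis (Σ ratio = 2, N = 1363):
  black-coated: 1363 × 1/2 = 681.5
  white-coated: 1363 × 1/2 = 681.5
χ² = Σ (O − E)² / E
  black-coated: (678 − 681.5)² / 681.5 = 0.0180
  white-coated: (685 − 681.5)² / 681.5 = 0.0180
χ² = 0.0180 + 0.0180 = 0.036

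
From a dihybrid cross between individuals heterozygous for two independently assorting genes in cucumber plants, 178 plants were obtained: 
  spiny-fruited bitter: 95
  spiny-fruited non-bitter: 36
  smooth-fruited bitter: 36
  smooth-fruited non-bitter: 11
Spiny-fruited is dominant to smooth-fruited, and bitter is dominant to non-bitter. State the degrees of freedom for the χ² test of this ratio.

A dihybrid F₂ with independent assortment and complete dominance at both loci gives a 9:3:3:1 phenotypic ratio.
A goodness-of-fit test with 4 phenotype classes has df = 4 − 1 = 3.

3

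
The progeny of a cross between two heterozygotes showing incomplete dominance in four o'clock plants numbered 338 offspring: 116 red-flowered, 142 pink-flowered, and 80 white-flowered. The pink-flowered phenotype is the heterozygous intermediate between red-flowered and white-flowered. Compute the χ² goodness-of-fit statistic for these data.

16.296

With incomplete dominance, a heterozygote × heterozygote cross gives a 1:2:1 phenotypic ratio.
The 1:2:1 ratio has 4 parts, so with N = 338 the expected counts are:
  red-flowered: 338 × 1/4 = 84.5
  pink-flowered: 338 × 2/4 = 169
  white-flowered: 338 × 1/4 = 84.5
χ² = Σ (O − E)² / E
  red-flowered: (116 − 84.5)² / 84.5 = 11.7426
  pink-flowered: (142 − 169)² / 169 = 4.3136
  white-flowered: (80 − 84.5)² / 84.5 = 0.2396
χ² = 11.7426 + 4.3136 + 0.2396 = 16.2958 ≈ 16.296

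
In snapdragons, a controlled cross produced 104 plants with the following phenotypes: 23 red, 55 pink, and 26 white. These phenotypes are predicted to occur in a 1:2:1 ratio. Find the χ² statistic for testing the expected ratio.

Expected counts for N = 104 under a 1:2:1 ratio (total parts = 4):
  red: 104 × 1/4 = 26
  pink: 104 × 2/4 = 52
  white: 104 × 1/4 = 26
χ² = Σ (O − E)² / E
  red: (23 − 26)² / 26 = 0.3462
  pink: (55 − 52)² / 52 = 0.1731
  white: (26 − 26)² / 26 = 0.0000
χ² = 0.3462 + 0.1731 + 0.0000 = 0.5193 ≈ 0.519

0.519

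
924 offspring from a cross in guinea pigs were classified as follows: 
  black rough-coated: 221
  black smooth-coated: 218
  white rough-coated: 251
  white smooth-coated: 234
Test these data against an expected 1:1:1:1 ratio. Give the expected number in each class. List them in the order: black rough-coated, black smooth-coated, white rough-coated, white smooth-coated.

231, 231, 231, 231

Total ratio parts = 4. Expected numbers out of 924:
  black rough-coated: 924 × 1/4 = 231
  black smooth-coated: 924 × 1/4 = 231
  white rough-coated: 924 × 1/4 = 231
  white smooth-coated: 924 × 1/4 = 231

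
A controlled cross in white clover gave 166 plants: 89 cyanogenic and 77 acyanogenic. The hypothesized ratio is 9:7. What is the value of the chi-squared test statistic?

Total ratio parts = 16. Expected numbers out of 166:
  cyanogenic: 166 × 9/16 = 93.375
  acyanogenic: 166 × 7/16 = 72.625
χ² = Σ (O − E)² / E
  cyanogenic: (89 − 93.375)² / 93.375 = 0.2050
  acyanogenic: (77 − 72.625)² / 72.625 = 0.2636
χ² = 0.2050 + 0.2636 = 0.4686 ≈ 0.469

0.469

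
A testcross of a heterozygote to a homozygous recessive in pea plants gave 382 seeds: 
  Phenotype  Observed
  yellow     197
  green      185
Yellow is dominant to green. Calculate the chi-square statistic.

0.377

A testcross of a heterozygote (Aa × aa) gives a 1:1 phenotypic ratio.
Expected counts for N = 382 under a 1:1 ratio (total parts = 2):
  yellow: 382 × 1/2 = 191
  green: 382 × 1/2 = 191
χ² = Σ (O − E)² / E
  yellow: (197 − 191)² / 191 = 0.1885
  green: (185 − 191)² / 191 = 0.1885
χ² = 0.1885 + 0.1885 = 0.377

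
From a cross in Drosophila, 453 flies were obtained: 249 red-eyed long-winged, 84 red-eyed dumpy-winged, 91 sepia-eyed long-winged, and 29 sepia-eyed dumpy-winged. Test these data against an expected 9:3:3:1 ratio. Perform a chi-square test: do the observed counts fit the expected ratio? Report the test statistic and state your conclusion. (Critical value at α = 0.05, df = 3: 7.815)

0.592; consistent

Total ratio parts = 16. Expected numbers out of 453:
  red-eyed long-winged: 453 × 9/16 = 254.8125
  red-eyed dumpy-winged: 453 × 3/16 = 84.9375
  sepia-eyed long-winged: 453 × 3/16 = 84.9375
  sepia-eyed dumpy-winged: 453 × 1/16 = 28.3125
χ² = Σ (O − E)² / E
  red-eyed long-winged: (249 − 254.8125)² / 254.8125 = 0.1326
  red-eyed dumpy-winged: (84 − 84.9375)² / 84.9375 = 0.0103
  sepia-eyed long-winged: (91 − 84.9375)² / 84.9375 = 0.4327
  sepia-eyed dumpy-winged: (29 − 28.3125)² / 28.3125 = 0.0167
χ² = 0.1326 + 0.0103 + 0.4327 + 0.0167 = 0.5923 ≈ 0.592
Degrees of freedom = 4 − 1 = 3; critical value at α = 0.05 is 7.815.
Since 0.592 < 7.815, we fail to reject the null hypothesis — the data are consistent with the 9:3:3:1 ratio.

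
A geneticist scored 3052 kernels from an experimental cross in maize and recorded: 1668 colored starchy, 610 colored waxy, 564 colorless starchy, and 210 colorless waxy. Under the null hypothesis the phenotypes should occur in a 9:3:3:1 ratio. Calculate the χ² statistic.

5.936

Total ratio parts = 16. Expected numbers out of 3052:
  colored starchy: 3052 × 9/16 = 1716.75
  colored waxy: 3052 × 3/16 = 572.25
  colorless starchy: 3052 × 3/16 = 572.25
  colorless waxy: 3052 × 1/16 = 190.75
χ² = Σ (O − E)² / E
  colored starchy: (1668 − 1716.75)² / 1716.75 = 1.3843
  colored waxy: (610 − 572.25)² / 572.25 = 2.4903
  colorless starchy: (564 − 572.25)² / 572.25 = 0.1189
  colorless waxy: (210 − 190.75)² / 190.75 = 1.9427
χ² = 1.3843 + 2.4903 + 0.1189 + 1.9427 = 5.9362 ≈ 5.936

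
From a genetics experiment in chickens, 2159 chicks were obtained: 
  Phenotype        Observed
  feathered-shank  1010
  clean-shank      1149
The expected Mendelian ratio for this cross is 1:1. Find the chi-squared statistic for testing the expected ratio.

8.949

Expected counts for N = 2159 under a 1:1 ratio (total parts = 2):
  feathered-shank: 2159 × 1/2 = 1079.5
  clean-shank: 2159 × 1/2 = 1079.5
χ² = Σ (O − E)² / E
  feathered-shank: (1010 − 1079.5)² / 1079.5 = 4.4745
  clean-shank: (1149 − 1079.5)² / 1079.5 = 4.4745
χ² = 4.4745 + 4.4745 = 8.949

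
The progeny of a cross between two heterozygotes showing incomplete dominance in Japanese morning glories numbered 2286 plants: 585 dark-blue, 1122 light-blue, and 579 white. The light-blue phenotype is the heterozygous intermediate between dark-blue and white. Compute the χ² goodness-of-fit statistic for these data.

0.803

With incomplete dominance, a heterozygote × heterozygote cross gives a 1:2:1 phenotypic ratio.
The 1:2:1 ratio has 4 parts, so with N = 2286 the expected counts are:
  dark-blue: 2286 × 1/4 = 571.5
  light-blue: 2286 × 2/4 = 1143
  white: 2286 × 1/4 = 571.5
χ² = Σ (O − E)² / E
  dark-blue: (585 − 571.5)² / 571.5 = 0.3189
  light-blue: (1122 − 1143)² / 1143 = 0.3858
  white: (579 − 571.5)² / 571.5 = 0.0984
χ² = 0.3189 + 0.3858 + 0.0984 = 0.8031 ≈ 0.803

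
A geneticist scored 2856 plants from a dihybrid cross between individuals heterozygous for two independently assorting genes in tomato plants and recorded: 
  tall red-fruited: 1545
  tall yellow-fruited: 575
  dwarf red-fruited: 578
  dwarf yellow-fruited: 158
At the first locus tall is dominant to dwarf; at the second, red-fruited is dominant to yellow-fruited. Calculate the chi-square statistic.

A dihybrid F₂ with independent assortment and complete dominance at both loci gives a 9:3:3:1 phenotypic ratio.
Expected counts for N = 2856 under a 9:3:3:1 ratio (total parts = 16):
  tall red-fruited: 2856 × 9/16 = 1606.5
  tall yellow-fruited: 2856 × 3/16 = 535.5
  dwarf red-fruited: 2856 × 3/16 = 535.5
  dwarf yellow-fruited: 2856 × 1/16 = 178.5
χ² = Σ (O − E)² / E
  tall red-fruited: (1545 − 1606.5)² / 1606.5 = 2.3543
  tall yellow-fruited: (575 − 535.5)² / 535.5 = 2.9136
  dwarf red-fruited: (578 − 535.5)² / 535.5 = 3.3730
  dwarf yellow-fruited: (158 − 178.5)² / 178.5 = 2.3543
χ² = 2.3543 + 2.9136 + 3.3730 + 2.3543 = 10.9952 ≈ 10.995

10.995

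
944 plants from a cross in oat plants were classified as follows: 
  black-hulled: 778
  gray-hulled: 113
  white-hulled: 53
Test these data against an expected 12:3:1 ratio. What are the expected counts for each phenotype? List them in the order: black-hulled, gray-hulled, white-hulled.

708, 177, 59

Total ratio parts = 16. Expected numbers out of 944:
  black-hulled: 944 × 12/16 = 708
  gray-hulled: 944 × 3/16 = 177
  white-hulled: 944 × 1/16 = 59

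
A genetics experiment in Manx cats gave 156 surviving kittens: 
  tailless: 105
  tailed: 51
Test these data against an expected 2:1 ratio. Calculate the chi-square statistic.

Expected counts for N = 156 under a 2:1 ratio (total parts = 3):
  tailless: 156 × 2/3 = 104
  tailed: 156 × 1/3 = 52
χ² = Σ (O − E)² / E
  tailless: (105 − 104)² / 104 = 0.0096
  tailed: (51 − 52)² / 52 = 0.0192
χ² = 0.0096 + 0.0192 = 0.0288 ≈ 0.029

0.029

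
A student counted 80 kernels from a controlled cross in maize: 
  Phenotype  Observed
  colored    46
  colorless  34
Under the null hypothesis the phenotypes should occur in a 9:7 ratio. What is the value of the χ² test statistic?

Expected counts for N = 80 under a 9:7 ratio (total parts = 16):
  colored: 80 × 9/16 = 45
  colorless: 80 × 7/16 = 35
χ² = Σ (O − E)² / E
  colored: (46 − 45)² / 45 = 0.0222
  colorless: (34 − 35)² / 35 = 0.0286
χ² = 0.0222 + 0.0286 = 0.0508 ≈ 0.051

0.051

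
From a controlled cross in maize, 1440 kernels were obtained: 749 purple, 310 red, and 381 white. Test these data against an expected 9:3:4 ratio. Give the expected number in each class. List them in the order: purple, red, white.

810, 270, 360

Total ratio parts = 16. Expected numbers out of 1440:
  purple: 1440 × 9/16 = 810
  red: 1440 × 3/16 = 270
  white: 1440 × 4/16 = 360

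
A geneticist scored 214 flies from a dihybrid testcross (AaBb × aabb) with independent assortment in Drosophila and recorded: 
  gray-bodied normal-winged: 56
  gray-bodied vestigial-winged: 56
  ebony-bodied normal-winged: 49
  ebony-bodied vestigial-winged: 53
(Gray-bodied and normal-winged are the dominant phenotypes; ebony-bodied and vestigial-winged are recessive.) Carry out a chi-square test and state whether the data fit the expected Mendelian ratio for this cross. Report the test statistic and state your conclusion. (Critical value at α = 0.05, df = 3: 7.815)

A dihybrid testcross with independent assortment gives a 1:1:1:1 ratio.
Under the 1:1:1:1 hypothesis (Σ ratio = 4, N = 214):
  gray-bodied normal-winged: 214 × 1/4 = 53.5
  gray-bodied vestigial-winged: 214 × 1/4 = 53.5
  ebony-bodied normal-winged: 214 × 1/4 = 53.5
  ebony-bodied vestigial-winged: 214 × 1/4 = 53.5
χ² = Σ (O − E)² / E
  gray-bodied normal-winged: (56 − 53.5)² / 53.5 = 0.1168
  gray-bodied vestigial-winged: (56 − 53.5)² / 53.5 = 0.1168
  ebony-bodied normal-winged: (49 − 53.5)² / 53.5 = 0.3785
  ebony-bodied vestigial-winged: (53 − 53.5)² / 53.5 = 0.0047
χ² = 0.1168 + 0.1168 + 0.3785 + 0.0047 = 0.6168 ≈ 0.617
Degrees of freedom = 4 − 1 = 3; critical value at α = 0.05 is 7.815.
Since 0.617 < 7.815, we fail to reject the null hypothesis — the data are consistent with the 1:1:1:1 ratio.

0.617; consistent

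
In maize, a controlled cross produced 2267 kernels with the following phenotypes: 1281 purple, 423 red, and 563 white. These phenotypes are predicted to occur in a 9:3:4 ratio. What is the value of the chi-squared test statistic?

Expected counts for N = 2267 under a 9:3:4 ratio (total parts = 16):
  purple: 2267 × 9/16 = 1275.1875
  red: 2267 × 3/16 = 425.0625
  white: 2267 × 4/16 = 566.75
χ² = Σ (O − E)² / E
  purple: (1281 − 1275.1875)² / 1275.1875 = 0.0265
  red: (423 − 425.0625)² / 425.0625 = 0.0100
  white: (563 − 566.75)² / 566.75 = 0.0248
χ² = 0.0265 + 0.0100 + 0.0248 = 0.0613 ≈ 0.061

0.061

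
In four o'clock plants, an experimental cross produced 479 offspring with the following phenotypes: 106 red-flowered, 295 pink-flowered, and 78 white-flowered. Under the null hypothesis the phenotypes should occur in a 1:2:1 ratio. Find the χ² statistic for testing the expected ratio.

28.996

Total ratio parts = 4. Expected numbers out of 479:
  red-flowered: 479 × 1/4 = 119.75
  pink-flowered: 479 × 2/4 = 239.5
  white-flowered: 479 × 1/4 = 119.75
χ² = Σ (O − E)² / E
  red-flowered: (106 − 119.75)² / 119.75 = 1.5788
  pink-flowered: (295 − 239.5)² / 239.5 = 12.8612
  white-flowered: (78 − 119.75)² / 119.75 = 14.5558
χ² = 1.5788 + 12.8612 + 14.5558 = 28.9958 ≈ 28.996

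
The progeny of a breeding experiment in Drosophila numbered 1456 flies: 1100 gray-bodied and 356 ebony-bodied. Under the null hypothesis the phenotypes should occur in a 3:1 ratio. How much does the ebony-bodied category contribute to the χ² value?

0.176

Expected counts for N = 1456 under a 3:1 ratio (total parts = 4):
  gray-bodied: 1456 × 3/4 = 1092
  ebony-bodied: 1456 × 1/4 = 364
Contribution of ebony-bodied: (356 − 364)² / 364 = 0.1758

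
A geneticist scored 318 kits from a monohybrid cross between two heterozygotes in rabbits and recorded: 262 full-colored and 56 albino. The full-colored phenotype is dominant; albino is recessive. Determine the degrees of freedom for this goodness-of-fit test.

For a monohybrid cross between heterozygotes with complete dominance, the expected phenotypic ratio is 3:1.
A goodness-of-fit test with 2 phenotype classes has df = 2 − 1 = 1.

1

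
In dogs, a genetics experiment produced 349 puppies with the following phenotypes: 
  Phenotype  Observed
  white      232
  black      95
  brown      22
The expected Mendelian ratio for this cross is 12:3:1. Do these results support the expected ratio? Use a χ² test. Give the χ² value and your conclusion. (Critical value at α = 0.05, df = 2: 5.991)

The 12:3:1 ratio has 16 parts, so with N = 349 the expected counts are:
  white: 349 × 12/16 = 261.75
  black: 349 × 3/16 = 65.4375
  brown: 349 × 1/16 = 21.8125
χ² = Σ (O − E)² / E
  white: (232 − 261.75)² / 261.75 = 3.3813
  black: (95 − 65.4375)² / 65.4375 = 13.3554
  brown: (22 − 21.8125)² / 21.8125 = 0.0016
χ² = 3.3813 + 13.3554 + 0.0016 = 16.7383 ≈ 16.738
Degrees of freedom = 3 − 1 = 2; critical value at α = 0.05 is 5.991.
Since 16.738 > 5.991, we reject the null hypothesis — the data do not fit the 12:3:1 ratio.

16.738; not consistent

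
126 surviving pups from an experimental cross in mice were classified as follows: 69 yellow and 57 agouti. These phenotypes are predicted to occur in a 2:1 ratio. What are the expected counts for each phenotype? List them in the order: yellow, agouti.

84, 42

The 2:1 ratio has 3 parts, so with N = 126 the expected counts are:
  yellow: 126 × 2/3 = 84
  agouti: 126 × 1/3 = 42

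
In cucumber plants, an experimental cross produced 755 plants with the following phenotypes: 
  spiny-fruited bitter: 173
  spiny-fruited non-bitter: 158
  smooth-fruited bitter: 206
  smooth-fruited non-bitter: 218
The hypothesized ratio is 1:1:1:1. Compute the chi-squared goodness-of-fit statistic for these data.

12.433

The 1:1:1:1 ratio has 4 parts, so with N = 755 the expected counts are:
  spiny-fruited bitter: 755 × 1/4 = 188.75
  spiny-fruited non-bitter: 755 × 1/4 = 188.75
  smooth-fruited bitter: 755 × 1/4 = 188.75
  smooth-fruited non-bitter: 755 × 1/4 = 188.75
χ² = Σ (O − E)² / E
  spiny-fruited bitter: (173 − 188.75)² / 188.75 = 1.3142
  spiny-fruited non-bitter: (158 − 188.75)² / 188.75 = 5.0096
  smooth-fruited bitter: (206 − 188.75)² / 188.75 = 1.5765
  smooth-fruited non-bitter: (218 − 188.75)² / 188.75 = 4.5328
χ² = 1.3142 + 5.0096 + 1.5765 + 4.5328 = 12.4331 ≈ 12.433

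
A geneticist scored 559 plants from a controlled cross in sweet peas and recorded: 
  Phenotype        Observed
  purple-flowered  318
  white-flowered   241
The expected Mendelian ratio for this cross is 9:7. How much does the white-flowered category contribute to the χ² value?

0.052

Under the 9:7 hypothesis (Σ ratio = 16, N = 559):
  purple-flowered: 559 × 9/16 = 314.4375
  white-flowered: 559 × 7/16 = 244.5625
Contribution of white-flowered: (241 − 244.5625)² / 244.5625 = 0.0519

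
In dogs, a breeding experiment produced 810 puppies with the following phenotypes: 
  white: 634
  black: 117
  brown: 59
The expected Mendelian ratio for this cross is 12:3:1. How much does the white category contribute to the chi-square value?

Under the 12:3:1 hypothesis (Σ ratio = 16, N = 810):
  white: 810 × 12/16 = 607.5
  black: 810 × 3/16 = 151.875
  brown: 810 × 1/16 = 50.625
Contribution of white: (634 − 607.5)² / 607.5 = 1.1560

1.156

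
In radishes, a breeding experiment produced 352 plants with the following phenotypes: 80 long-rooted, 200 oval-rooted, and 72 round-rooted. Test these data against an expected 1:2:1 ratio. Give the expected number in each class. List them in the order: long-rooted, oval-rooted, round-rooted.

Total ratio parts = 4. Expected numbers out of 352:
  long-rooted: 352 × 1/4 = 88
  oval-rooted: 352 × 2/4 = 176
  round-rooted: 352 × 1/4 = 88

88, 176, 88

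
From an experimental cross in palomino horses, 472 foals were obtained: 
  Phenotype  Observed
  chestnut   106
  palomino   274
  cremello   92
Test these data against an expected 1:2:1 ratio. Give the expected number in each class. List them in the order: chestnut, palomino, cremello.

Total ratio parts = 4. Expected numbers out of 472:
  chestnut: 472 × 1/4 = 118
  palomino: 472 × 2/4 = 236
  cremello: 472 × 1/4 = 118

118, 236, 118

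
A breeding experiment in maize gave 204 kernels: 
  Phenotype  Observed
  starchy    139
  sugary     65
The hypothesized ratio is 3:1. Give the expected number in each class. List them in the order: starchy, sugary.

153, 51

Total ratio parts = 4. Expected numbers out of 204:
  starchy: 204 × 3/4 = 153
  sugary: 204 × 1/4 = 51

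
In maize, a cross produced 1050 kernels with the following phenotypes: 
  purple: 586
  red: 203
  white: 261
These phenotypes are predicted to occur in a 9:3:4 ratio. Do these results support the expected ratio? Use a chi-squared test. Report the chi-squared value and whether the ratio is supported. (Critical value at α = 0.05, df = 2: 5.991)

0.235; consistent

The 9:3:4 ratio has 16 parts, so with N = 1050 the expected counts are:
  purple: 1050 × 9/16 = 590.625
  red: 1050 × 3/16 = 196.875
  white: 1050 × 4/16 = 262.5
χ² = Σ (O − E)² / E
  purple: (586 − 590.625)² / 590.625 = 0.0362
  red: (203 − 196.875)² / 196.875 = 0.1906
  white: (261 − 262.5)² / 262.5 = 0.0086
χ² = 0.0362 + 0.1906 + 0.0086 = 0.2354 ≈ 0.235
Degrees of freedom = 3 − 1 = 2; critical value at α = 0.05 is 5.991.
Since 0.235 < 5.991, we fail to reject the null hypothesis — the data are consistent with the 9:3:4 ratio.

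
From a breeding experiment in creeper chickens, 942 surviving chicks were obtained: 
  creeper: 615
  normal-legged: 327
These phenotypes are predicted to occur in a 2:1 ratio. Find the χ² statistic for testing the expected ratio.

0.807

Under the 2:1 hypothesis (Σ ratio = 3, N = 942):
  creeper: 942 × 2/3 = 628
  normal-legged: 942 × 1/3 = 314
χ² = Σ (O − E)² / E
  creeper: (615 − 628)² / 628 = 0.2691
  normal-legged: (327 − 314)² / 314 = 0.5382
χ² = 0.2691 + 0.5382 = 0.8073 ≈ 0.807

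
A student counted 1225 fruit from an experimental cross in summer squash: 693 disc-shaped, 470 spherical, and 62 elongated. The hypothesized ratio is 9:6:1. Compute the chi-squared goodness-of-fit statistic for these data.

3.038

Total ratio parts = 16. Expected numbers out of 1225:
  disc-shaped: 1225 × 9/16 = 689.0625
  spherical: 1225 × 6/16 = 459.375
  elongated: 1225 × 1/16 = 76.5625
χ² = Σ (O − E)² / E
  disc-shaped: (693 − 689.0625)² / 689.0625 = 0.0225
  spherical: (470 − 459.375)² / 459.375 = 0.2457
  elongated: (62 − 76.5625)² / 76.5625 = 2.7698
χ² = 0.0225 + 0.2457 + 2.7698 = 3.038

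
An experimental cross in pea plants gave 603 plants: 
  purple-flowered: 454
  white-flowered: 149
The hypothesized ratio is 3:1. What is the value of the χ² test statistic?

0.027

Expected counts for N = 603 under a 3:1 ratio (total parts = 4):
  purple-flowered: 603 × 3/4 = 452.25
  white-flowered: 603 × 1/4 = 150.75
χ² = Σ (O − E)² / E
  purple-flowered: (454 − 452.25)² / 452.25 = 0.0068
  white-flowered: (149 − 150.75)² / 150.75 = 0.0203
χ² = 0.0068 + 0.0203 = 0.0271 ≈ 0.027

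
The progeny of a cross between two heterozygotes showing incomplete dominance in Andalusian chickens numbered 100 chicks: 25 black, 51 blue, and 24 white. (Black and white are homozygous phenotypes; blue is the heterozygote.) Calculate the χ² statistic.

With incomplete dominance, a heterozygote × heterozygote cross gives a 1:2:1 phenotypic ratio.
Expected counts for N = 100 under a 1:2:1 ratio (total parts = 4):
  black: 100 × 1/4 = 25
  blue: 100 × 2/4 = 50
  white: 100 × 1/4 = 25
χ² = Σ (O − E)² / E
  black: (25 − 25)² / 25 = 0.0000
  blue: (51 − 50)² / 50 = 0.0200
  white: (24 − 25)² / 25 = 0.0400
χ² = 0.0000 + 0.0200 + 0.0400 = 0.060

0.060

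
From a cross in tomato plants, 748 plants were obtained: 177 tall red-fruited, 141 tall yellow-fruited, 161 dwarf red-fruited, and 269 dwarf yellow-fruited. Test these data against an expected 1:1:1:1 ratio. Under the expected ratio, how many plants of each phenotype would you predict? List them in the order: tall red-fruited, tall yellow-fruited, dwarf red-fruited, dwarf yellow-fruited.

187, 187, 187, 187

Under the 1:1:1:1 hypothesis (Σ ratio = 4, N = 748):
  tall red-fruited: 748 × 1/4 = 187
  tall yellow-fruited: 748 × 1/4 = 187
  dwarf red-fruited: 748 × 1/4 = 187
  dwarf yellow-fruited: 748 × 1/4 = 187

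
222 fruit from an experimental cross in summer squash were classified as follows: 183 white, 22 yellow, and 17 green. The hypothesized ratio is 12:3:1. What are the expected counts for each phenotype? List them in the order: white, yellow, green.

166.5, 41.625, 13.875

The 12:3:1 ratio has 16 parts, so with N = 222 the expected counts are:
  white: 222 × 12/16 = 166.5
  yellow: 222 × 3/16 = 41.625
  green: 222 × 1/16 = 13.875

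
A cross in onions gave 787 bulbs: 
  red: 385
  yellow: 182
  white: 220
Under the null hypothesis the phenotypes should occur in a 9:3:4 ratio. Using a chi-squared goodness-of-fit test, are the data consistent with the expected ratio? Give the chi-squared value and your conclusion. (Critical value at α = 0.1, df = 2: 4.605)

18.302; not consistent

Expected counts for N = 787 under a 9:3:4 ratio (total parts = 16):
  red: 787 × 9/16 = 442.6875
  yellow: 787 × 3/16 = 147.5625
  white: 787 × 4/16 = 196.75
χ² = Σ (O − E)² / E
  red: (385 − 442.6875)² / 442.6875 = 7.5174
  yellow: (182 − 147.5625)² / 147.5625 = 8.0369
  white: (220 − 196.75)² / 196.75 = 2.7475
χ² = 7.5174 + 8.0369 + 2.7475 = 18.3018 ≈ 18.302
Degrees of freedom = 3 − 1 = 2; critical value at α = 0.1 is 4.605.
Since 18.302 > 4.605, we reject the null hypothesis — the data do not fit the 9:3:4 ratio.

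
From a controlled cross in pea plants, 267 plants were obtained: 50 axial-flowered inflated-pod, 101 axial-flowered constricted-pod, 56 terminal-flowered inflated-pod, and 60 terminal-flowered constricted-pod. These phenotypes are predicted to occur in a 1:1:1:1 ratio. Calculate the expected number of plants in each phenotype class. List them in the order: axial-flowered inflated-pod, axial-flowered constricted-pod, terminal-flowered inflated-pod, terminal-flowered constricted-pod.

The 1:1:1:1 ratio has 4 parts, so with N = 267 the expected counts are:
  axial-flowered inflated-pod: 267 × 1/4 = 66.75
  axial-flowered constricted-pod: 267 × 1/4 = 66.75
  terminal-flowered inflated-pod: 267 × 1/4 = 66.75
  terminal-flowered constricted-pod: 267 × 1/4 = 66.75

66.75, 66.75, 66.75, 66.75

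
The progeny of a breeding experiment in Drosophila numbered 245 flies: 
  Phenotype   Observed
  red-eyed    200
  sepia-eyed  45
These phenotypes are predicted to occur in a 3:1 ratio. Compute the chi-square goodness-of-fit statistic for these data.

The 3:1 ratio has 4 parts, so with N = 245 the expected counts are:
  red-eyed: 245 × 3/4 = 183.75
  sepia-eyed: 245 × 1/4 = 61.25
χ² = Σ (O − E)² / E
  red-eyed: (200 − 183.75)² / 183.75 = 1.4371
  sepia-eyed: (45 − 61.25)² / 61.25 = 4.3112
χ² = 1.4371 + 4.3112 = 5.7483 ≈ 5.748

5.748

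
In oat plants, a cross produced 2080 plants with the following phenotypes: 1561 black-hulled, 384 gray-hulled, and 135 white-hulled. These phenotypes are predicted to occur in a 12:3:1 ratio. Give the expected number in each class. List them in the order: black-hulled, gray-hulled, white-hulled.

Total ratio parts = 16. Expected numbers out of 2080:
  black-hulled: 2080 × 12/16 = 1560
  gray-hulled: 2080 × 3/16 = 390
  white-hulled: 2080 × 1/16 = 130

1560, 390, 130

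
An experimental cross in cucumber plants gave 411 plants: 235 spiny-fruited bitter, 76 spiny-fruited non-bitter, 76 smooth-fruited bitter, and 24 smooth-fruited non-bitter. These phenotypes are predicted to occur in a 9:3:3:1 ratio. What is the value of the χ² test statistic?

The 9:3:3:1 ratio has 16 parts, so with N = 411 the expected counts are:
  spiny-fruited bitter: 411 × 9/16 = 231.1875
  spiny-fruited non-bitter: 411 × 3/16 = 77.0625
  smooth-fruited bitter: 411 × 3/16 = 77.0625
  smooth-fruited non-bitter: 411 × 1/16 = 25.6875
χ² = Σ (O − E)² / E
  spiny-fruited bitter: (235 − 231.1875)² / 231.1875 = 0.0629
  spiny-fruited non-bitter: (76 − 77.0625)² / 77.0625 = 0.0146
  smooth-fruited bitter: (76 − 77.0625)² / 77.0625 = 0.0146
  smooth-fruited non-bitter: (24 − 25.6875)² / 25.6875 = 0.1109
χ² = 0.0629 + 0.0146 + 0.0146 + 0.1109 = 0.203

0.203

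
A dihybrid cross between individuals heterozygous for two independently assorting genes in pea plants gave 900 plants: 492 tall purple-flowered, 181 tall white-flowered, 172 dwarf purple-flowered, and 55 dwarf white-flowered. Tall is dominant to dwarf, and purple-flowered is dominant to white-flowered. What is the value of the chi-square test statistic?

A dihybrid F₂ with independent assortment and complete dominance at both loci gives a 9:3:3:1 phenotypic ratio.
The 9:3:3:1 ratio has 16 parts, so with N = 900 the expected counts are:
  tall purple-flowered: 900 × 9/16 = 506.25
  tall white-flowered: 900 × 3/16 = 168.75
  dwarf purple-flowered: 900 × 3/16 = 168.75
  dwarf white-flowered: 900 × 1/16 = 56.25
χ² = Σ (O − E)² / E
  tall purple-flowered: (492 − 506.25)² / 506.25 = 0.4011
  tall white-flowered: (181 − 168.75)² / 168.75 = 0.8893
  dwarf purple-flowered: (172 − 168.75)² / 168.75 = 0.0626
  dwarf white-flowered: (55 − 56.25)² / 56.25 = 0.0278
χ² = 0.4011 + 0.8893 + 0.0626 + 0.0278 = 1.3808 ≈ 1.381

1.381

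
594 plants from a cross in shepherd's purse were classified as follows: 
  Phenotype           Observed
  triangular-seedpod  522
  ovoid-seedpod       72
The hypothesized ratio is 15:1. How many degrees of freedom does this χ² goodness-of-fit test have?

A goodness-of-fit test with 2 phenotype classes has df = 2 − 1 = 1.

1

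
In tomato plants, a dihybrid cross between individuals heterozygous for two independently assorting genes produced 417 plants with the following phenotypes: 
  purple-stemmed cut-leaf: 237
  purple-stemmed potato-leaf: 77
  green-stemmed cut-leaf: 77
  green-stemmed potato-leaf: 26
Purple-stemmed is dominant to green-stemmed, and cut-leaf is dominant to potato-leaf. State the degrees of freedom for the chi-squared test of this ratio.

A dihybrid F₂ with independent assortment and complete dominance at both loci gives a 9:3:3:1 phenotypic ratio.
A goodness-of-fit test with 4 phenotype classes has df = 4 − 1 = 3.

3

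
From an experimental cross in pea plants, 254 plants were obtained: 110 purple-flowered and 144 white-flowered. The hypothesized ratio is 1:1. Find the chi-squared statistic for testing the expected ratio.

The 1:1 ratio has 2 parts, so with N = 254 the expected counts are:
  purple-flowered: 254 × 1/2 = 127
  white-flowered: 254 × 1/2 = 127
χ² = Σ (O − E)² / E
  purple-flowered: (110 − 127)² / 127 = 2.2756
  white-flowered: (144 − 127)² / 127 = 2.2756
χ² = 2.2756 + 2.2756 = 4.5512 ≈ 4.551

4.551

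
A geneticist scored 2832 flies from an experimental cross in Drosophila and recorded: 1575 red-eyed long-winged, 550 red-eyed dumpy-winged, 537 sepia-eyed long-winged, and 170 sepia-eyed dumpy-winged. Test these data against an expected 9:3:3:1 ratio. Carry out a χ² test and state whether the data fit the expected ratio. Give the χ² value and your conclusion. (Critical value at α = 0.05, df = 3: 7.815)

1.228; consistent

Under the 9:3:3:1 hypothesis (Σ ratio = 16, N = 2832):
  red-eyed long-winged: 2832 × 9/16 = 1593
  red-eyed dumpy-winged: 2832 × 3/16 = 531
  sepia-eyed long-winged: 2832 × 3/16 = 531
  sepia-eyed dumpy-winged: 2832 × 1/16 = 177
χ² = Σ (O − E)² / E
  red-eyed long-winged: (1575 − 1593)² / 1593 = 0.2034
  red-eyed dumpy-winged: (550 − 531)² / 531 = 0.6798
  sepia-eyed long-winged: (537 − 531)² / 531 = 0.0678
  sepia-eyed dumpy-winged: (170 − 177)² / 177 = 0.2768
χ² = 0.2034 + 0.6798 + 0.0678 + 0.2768 = 1.2278 ≈ 1.228
Degrees of freedom = 4 − 1 = 3; critical value at α = 0.05 is 7.815.
Since 1.228 < 7.815, we fail to reject the null hypothesis — the data are consistent with the 9:3:3:1 ratio.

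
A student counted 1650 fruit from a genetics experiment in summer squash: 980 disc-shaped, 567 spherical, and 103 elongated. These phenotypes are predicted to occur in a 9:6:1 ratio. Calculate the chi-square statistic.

7.228

Total ratio parts = 16. Expected numbers out of 1650:
  disc-shaped: 1650 × 9/16 = 928.125
  spherical: 1650 × 6/16 = 618.75
  elongated: 1650 × 1/16 = 103.125
χ² = Σ (O − E)² / E
  disc-shaped: (980 − 928.125)² / 928.125 = 2.8994
  spherical: (567 − 618.75)² / 618.75 = 4.3282
  elongated: (103 − 103.125)² / 103.125 = 0.0002
χ² = 2.8994 + 4.3282 + 0.0002 = 7.2278 ≈ 7.228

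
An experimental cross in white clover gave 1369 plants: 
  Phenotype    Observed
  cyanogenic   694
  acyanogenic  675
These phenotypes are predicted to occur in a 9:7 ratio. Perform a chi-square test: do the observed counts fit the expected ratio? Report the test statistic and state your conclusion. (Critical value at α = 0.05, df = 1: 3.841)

17.173; not consistent

Total ratio parts = 16. Expected numbers out of 1369:
  cyanogenic: 1369 × 9/16 = 770.0625
  acyanogenic: 1369 × 7/16 = 598.9375
χ² = Σ (O − E)² / E
  cyanogenic: (694 − 770.0625)² / 770.0625 = 7.5130
  acyanogenic: (675 − 598.9375)² / 598.9375 = 9.6596
χ² = 7.5130 + 9.6596 = 17.1726 ≈ 17.173
Degrees of freedom = 2 − 1 = 1; critical value at α = 0.05 is 3.841.
Since 17.173 > 3.841, we reject the null hypothesis — the data do not fit the 9:7 ratio.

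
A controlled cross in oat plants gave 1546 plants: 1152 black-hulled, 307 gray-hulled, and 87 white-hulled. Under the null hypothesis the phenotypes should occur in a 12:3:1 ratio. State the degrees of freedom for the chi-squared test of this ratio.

A goodness-of-fit test with 3 phenotype classes has df = 3 − 1 = 2.

2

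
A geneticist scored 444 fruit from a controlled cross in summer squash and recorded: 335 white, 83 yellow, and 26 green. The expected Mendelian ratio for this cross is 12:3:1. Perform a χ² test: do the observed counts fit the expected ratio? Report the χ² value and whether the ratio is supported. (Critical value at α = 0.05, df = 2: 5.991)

0.123; consistent

Total ratio parts = 16. Expected numbers out of 444:
  white: 444 × 12/16 = 333
  yellow: 444 × 3/16 = 83.25
  green: 444 × 1/16 = 27.75
χ² = Σ (O − E)² / E
  white: (335 − 333)² / 333 = 0.0120
  yellow: (83 − 83.25)² / 83.25 = 0.0008
  green: (26 − 27.75)² / 27.75 = 0.1104
χ² = 0.0120 + 0.0008 + 0.1104 = 0.1232 ≈ 0.123
Degrees of freedom = 3 − 1 = 2; critical value at α = 0.05 is 5.991.
Since 0.123 < 5.991, we fail to reject the null hypothesis — the data are consistent with the 12:3:1 ratio.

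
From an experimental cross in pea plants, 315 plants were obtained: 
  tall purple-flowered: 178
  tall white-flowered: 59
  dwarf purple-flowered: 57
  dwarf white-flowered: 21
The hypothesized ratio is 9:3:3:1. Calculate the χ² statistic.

0.163

Total ratio parts = 16. Expected numbers out of 315:
  tall purple-flowered: 315 × 9/16 = 177.1875
  tall white-flowered: 315 × 3/16 = 59.0625
  dwarf purple-flowered: 315 × 3/16 = 59.0625
  dwarf white-flowered: 315 × 1/16 = 19.6875
χ² = Σ (O − E)² / E
  tall purple-flowered: (178 − 177.1875)² / 177.1875 = 0.0037
  tall white-flowered: (59 − 59.0625)² / 59.0625 = 0.0001
  dwarf purple-flowered: (57 − 59.0625)² / 59.0625 = 0.0720
  dwarf white-flowered: (21 − 19.6875)² / 19.6875 = 0.0875
χ² = 0.0037 + 0.0001 + 0.0720 + 0.0875 = 0.1633 ≈ 0.163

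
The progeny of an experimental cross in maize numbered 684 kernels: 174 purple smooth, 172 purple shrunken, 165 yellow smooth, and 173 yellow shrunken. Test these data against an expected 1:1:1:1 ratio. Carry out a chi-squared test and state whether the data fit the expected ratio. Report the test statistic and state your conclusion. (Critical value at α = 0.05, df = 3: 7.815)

The 1:1:1:1 ratio has 4 parts, so with N = 684 the expected counts are:
  purple smooth: 684 × 1/4 = 171
  purple shrunken: 684 × 1/4 = 171
  yellow smooth: 684 × 1/4 = 171
  yellow shrunken: 684 × 1/4 = 171
χ² = Σ (O − E)² / E
  purple smooth: (174 − 171)² / 171 = 0.0526
  purple shrunken: (172 − 171)² / 171 = 0.0058
  yellow smooth: (165 − 171)² / 171 = 0.2105
  yellow shrunken: (173 − 171)² / 171 = 0.0234
χ² = 0.0526 + 0.0058 + 0.2105 + 0.0234 = 0.2923 ≈ 0.292
Degrees of freedom = 4 − 1 = 3; critical value at α = 0.05 is 7.815.
Since 0.292 < 7.815, we fail to reject the null hypothesis — the data are consistent with the 1:1:1:1 ratio.

0.292; consistent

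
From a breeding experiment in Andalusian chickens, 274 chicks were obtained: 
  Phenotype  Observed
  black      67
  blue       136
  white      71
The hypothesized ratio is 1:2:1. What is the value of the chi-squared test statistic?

Under the 1:2:1 hypothesis (Σ ratio = 4, N = 274):
  black: 274 × 1/4 = 68.5
  blue: 274 × 2/4 = 137
  white: 274 × 1/4 = 68.5
χ² = Σ (O − E)² / E
  black: (67 − 68.5)² / 68.5 = 0.0328
  blue: (136 − 137)² / 137 = 0.0073
  white: (71 − 68.5)² / 68.5 = 0.0912
χ² = 0.0328 + 0.0073 + 0.0912 = 0.1313 ≈ 0.131

0.131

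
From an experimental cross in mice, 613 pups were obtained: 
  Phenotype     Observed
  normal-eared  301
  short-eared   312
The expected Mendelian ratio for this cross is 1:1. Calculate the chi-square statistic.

Expected counts for N = 613 under a 1:1 ratio (total parts = 2):
  normal-eared: 613 × 1/2 = 306.5
  short-eared: 613 × 1/2 = 306.5
χ² = Σ (O − E)² / E
  normal-eared: (301 − 306.5)² / 306.5 = 0.0987
  short-eared: (312 − 306.5)² / 306.5 = 0.0987
χ² = 0.0987 + 0.0987 = 0.1974 ≈ 0.197

0.197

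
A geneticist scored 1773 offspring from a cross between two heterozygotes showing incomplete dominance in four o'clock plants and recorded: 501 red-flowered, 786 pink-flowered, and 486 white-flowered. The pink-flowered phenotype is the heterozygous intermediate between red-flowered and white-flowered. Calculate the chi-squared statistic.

23.041

With incomplete dominance, a heterozygote × heterozygote cross gives a 1:2:1 phenotypic ratio.
Expected counts for N = 1773 under a 1:2:1 ratio (total parts = 4):
  red-flowered: 1773 × 1/4 = 443.25
  pink-flowered: 1773 × 2/4 = 886.5
  white-flowered: 1773 × 1/4 = 443.25
χ² = Σ (O − E)² / E
  red-flowered: (501 − 443.25)² / 443.25 = 7.5241
  pink-flowered: (786 − 886.5)² / 886.5 = 11.3934
  white-flowered: (486 − 443.25)² / 443.25 = 4.1231
χ² = 7.5241 + 11.3934 + 4.1231 = 23.0406 ≈ 23.041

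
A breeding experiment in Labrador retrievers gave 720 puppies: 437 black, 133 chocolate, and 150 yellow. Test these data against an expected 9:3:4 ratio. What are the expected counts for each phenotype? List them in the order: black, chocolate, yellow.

405, 135, 180

The 9:3:4 ratio has 16 parts, so with N = 720 the expected counts are:
  black: 720 × 9/16 = 405
  chocolate: 720 × 3/16 = 135
  yellow: 720 × 4/16 = 180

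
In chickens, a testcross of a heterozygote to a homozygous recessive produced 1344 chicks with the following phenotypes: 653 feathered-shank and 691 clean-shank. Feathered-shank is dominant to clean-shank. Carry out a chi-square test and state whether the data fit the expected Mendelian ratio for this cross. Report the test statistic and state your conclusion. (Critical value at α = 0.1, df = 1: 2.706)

A testcross of a heterozygote (Aa × aa) gives a 1:1 phenotypic ratio.
Expected counts for N = 1344 under a 1:1 ratio (total parts = 2):
  feathered-shank: 1344 × 1/2 = 672
  clean-shank: 1344 × 1/2 = 672
χ² = Σ (O − E)² / E
  feathered-shank: (653 − 672)² / 672 = 0.5372
  clean-shank: (691 − 672)² / 672 = 0.5372
χ² = 0.5372 + 0.5372 = 1.0744 ≈ 1.074
Degrees of freedom = 2 − 1 = 1; critical value at α = 0.1 is 2.706.
Since 1.074 < 2.706, we fail to reject the null hypothesis — the data are consistent with the 1:1 ratio.

1.074; consistent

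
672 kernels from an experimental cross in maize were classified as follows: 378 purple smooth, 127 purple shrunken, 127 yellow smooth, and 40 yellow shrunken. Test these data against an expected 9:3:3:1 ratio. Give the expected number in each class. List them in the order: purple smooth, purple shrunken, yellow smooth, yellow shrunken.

Total ratio parts = 16. Expected numbers out of 672:
  purple smooth: 672 × 9/16 = 378
  purple shrunken: 672 × 3/16 = 126
  yellow smooth: 672 × 3/16 = 126
  yellow shrunken: 672 × 1/16 = 42

378, 126, 126, 42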